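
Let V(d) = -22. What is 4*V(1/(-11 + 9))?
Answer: -88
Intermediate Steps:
4*V(1/(-11 + 9)) = 4*(-22) = -88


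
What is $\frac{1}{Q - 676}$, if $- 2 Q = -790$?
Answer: $- \frac{1}{281} \approx -0.0035587$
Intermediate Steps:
$Q = 395$ ($Q = \left(- \frac{1}{2}\right) \left(-790\right) = 395$)
$\frac{1}{Q - 676} = \frac{1}{395 - 676} = \frac{1}{-281} = - \frac{1}{281}$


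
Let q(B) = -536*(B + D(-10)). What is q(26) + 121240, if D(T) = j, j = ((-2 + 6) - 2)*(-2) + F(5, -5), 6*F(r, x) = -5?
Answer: 329684/3 ≈ 1.0989e+5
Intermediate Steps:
F(r, x) = -⅚ (F(r, x) = (⅙)*(-5) = -⅚)
j = -29/6 (j = ((-2 + 6) - 2)*(-2) - ⅚ = (4 - 2)*(-2) - ⅚ = 2*(-2) - ⅚ = -4 - ⅚ = -29/6 ≈ -4.8333)
D(T) = -29/6
q(B) = 7772/3 - 536*B (q(B) = -536*(B - 29/6) = -536*(-29/6 + B) = 7772/3 - 536*B)
q(26) + 121240 = (7772/3 - 536*26) + 121240 = (7772/3 - 13936) + 121240 = -34036/3 + 121240 = 329684/3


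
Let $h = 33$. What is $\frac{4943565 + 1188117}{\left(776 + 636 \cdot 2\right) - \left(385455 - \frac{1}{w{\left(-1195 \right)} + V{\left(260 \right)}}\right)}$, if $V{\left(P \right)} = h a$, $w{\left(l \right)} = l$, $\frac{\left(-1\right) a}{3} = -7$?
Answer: $- \frac{3078104364}{192470315} \approx -15.993$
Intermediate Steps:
$a = 21$ ($a = \left(-3\right) \left(-7\right) = 21$)
$V{\left(P \right)} = 693$ ($V{\left(P \right)} = 33 \cdot 21 = 693$)
$\frac{4943565 + 1188117}{\left(776 + 636 \cdot 2\right) - \left(385455 - \frac{1}{w{\left(-1195 \right)} + V{\left(260 \right)}}\right)} = \frac{4943565 + 1188117}{\left(776 + 636 \cdot 2\right) - \left(385455 - \frac{1}{-1195 + 693}\right)} = \frac{6131682}{\left(776 + 1272\right) - \left(385455 - \frac{1}{-502}\right)} = \frac{6131682}{2048 - \frac{193498411}{502}} = \frac{6131682}{- \frac{192470315}{502}} = 6131682 \left(- \frac{502}{192470315}\right) = - \frac{3078104364}{192470315}$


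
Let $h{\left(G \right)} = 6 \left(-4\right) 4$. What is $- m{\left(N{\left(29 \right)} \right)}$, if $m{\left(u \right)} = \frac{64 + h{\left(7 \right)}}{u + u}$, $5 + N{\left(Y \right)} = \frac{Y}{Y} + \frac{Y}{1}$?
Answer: $\frac{16}{25} \approx 0.64$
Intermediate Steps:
$h{\left(G \right)} = -96$ ($h{\left(G \right)} = \left(-24\right) 4 = -96$)
$N{\left(Y \right)} = -4 + Y$ ($N{\left(Y \right)} = -5 + \left(\frac{Y}{Y} + \frac{Y}{1}\right) = -5 + \left(1 + Y 1\right) = -5 + \left(1 + Y\right) = -4 + Y$)
$m{\left(u \right)} = - \frac{16}{u}$ ($m{\left(u \right)} = \frac{64 - 96}{u + u} = - \frac{32}{2 u} = - 32 \frac{1}{2 u} = - \frac{16}{u}$)
$- m{\left(N{\left(29 \right)} \right)} = - \frac{-16}{-4 + 29} = - \frac{-16}{25} = \left(-1\right) \left(- \frac{16}{25}\right) = \frac{16}{25}$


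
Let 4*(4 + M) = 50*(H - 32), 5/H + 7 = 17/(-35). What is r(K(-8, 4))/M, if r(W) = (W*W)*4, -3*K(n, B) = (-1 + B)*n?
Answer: -134144/216071 ≈ -0.62083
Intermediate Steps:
H = -175/262 (H = 5/(-7 + 17/(-35)) = 5/(-7 + 17*(-1/35)) = 5/(-7 - 17/35) = 5/(-262/35) = 5*(-35/262) = -175/262 ≈ -0.66794)
K(n, B) = -n*(-1 + B)/3 (K(n, B) = -(-1 + B)*n/3 = -n*(-1 + B)/3)
r(W) = 4*W**2 (r(W) = W**2*4 = 4*W**2)
M = -216071/524 (M = -4 + (50*(-175/262 - 32))/4 = -4 + (50*(-8559/262))/4 = -4 + (1/4)*(-213975/131) = -4 - 213975/524 = -216071/524 ≈ -412.35)
r(K(-8, 4))/M = (4*((1/3)*(-8)*(1 - 1*4))**2)/(-216071/524) = (4*((1/3)*(-8)*(1 - 4))**2)*(-524/216071) = (4*((1/3)*(-8)*(-3))**2)*(-524/216071) = (4*8**2)*(-524/216071) = (4*64)*(-524/216071) = 256*(-524/216071) = -134144/216071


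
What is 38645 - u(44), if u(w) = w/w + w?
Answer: 38600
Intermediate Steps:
u(w) = 1 + w
38645 - u(44) = 38645 - (1 + 44) = 38645 - 1*45 = 38645 - 45 = 38600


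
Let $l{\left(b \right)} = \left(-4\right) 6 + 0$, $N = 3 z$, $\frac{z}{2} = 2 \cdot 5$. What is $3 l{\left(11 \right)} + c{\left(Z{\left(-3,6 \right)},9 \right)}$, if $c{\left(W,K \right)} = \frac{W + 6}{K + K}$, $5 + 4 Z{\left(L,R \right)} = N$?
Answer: $- \frac{5105}{72} \approx -70.903$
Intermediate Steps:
$z = 20$ ($z = 2 \cdot 2 \cdot 5 = 2 \cdot 10 = 20$)
$N = 60$ ($N = 3 \cdot 20 = 60$)
$Z{\left(L,R \right)} = \frac{55}{4}$ ($Z{\left(L,R \right)} = - \frac{5}{4} + \frac{1}{4} \cdot 60 = - \frac{5}{4} + 15 = \frac{55}{4}$)
$c{\left(W,K \right)} = \frac{6 + W}{2 K}$
$l{\left(b \right)} = -24$ ($l{\left(b \right)} = -24 + 0 = -24$)
$3 l{\left(11 \right)} + c{\left(Z{\left(-3,6 \right)},9 \right)} = 3 \left(-24\right) + \frac{6 + \frac{55}{4}}{2 \cdot 9} = -72 + \frac{1}{2} \cdot \frac{1}{9} \cdot \frac{79}{4} = -72 + \frac{79}{72} = - \frac{5105}{72}$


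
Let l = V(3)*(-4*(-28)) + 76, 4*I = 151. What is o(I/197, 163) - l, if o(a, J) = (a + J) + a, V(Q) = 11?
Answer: -450979/394 ≈ -1144.6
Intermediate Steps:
I = 151/4 (I = (¼)*151 = 151/4 ≈ 37.750)
l = 1308 (l = 11*(-4*(-28)) + 76 = 11*112 + 76 = 1232 + 76 = 1308)
o(a, J) = J + 2*a (o(a, J) = (J + a) + a = J + 2*a)
o(I/197, 163) - l = (163 + 2*((151/4)/197)) - 1*1308 = (163 + 2*((151/4)*(1/197))) - 1308 = (163 + 2*(151/788)) - 1308 = (163 + 151/394) - 1308 = 64373/394 - 1308 = -450979/394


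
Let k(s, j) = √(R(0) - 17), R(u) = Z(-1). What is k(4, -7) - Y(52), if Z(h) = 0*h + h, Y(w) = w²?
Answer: -2704 + 3*I*√2 ≈ -2704.0 + 4.2426*I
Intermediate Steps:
Z(h) = h (Z(h) = 0 + h = h)
R(u) = -1
k(s, j) = 3*I*√2 (k(s, j) = √(-1 - 17) = √(-18) = 3*I*√2)
k(4, -7) - Y(52) = 3*I*√2 - 1*52² = 3*I*√2 - 1*2704 = 3*I*√2 - 2704 = -2704 + 3*I*√2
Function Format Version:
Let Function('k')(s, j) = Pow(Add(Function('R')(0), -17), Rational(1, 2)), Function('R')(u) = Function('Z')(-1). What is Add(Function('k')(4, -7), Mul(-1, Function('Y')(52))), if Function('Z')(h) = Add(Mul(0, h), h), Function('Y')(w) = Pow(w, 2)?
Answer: Add(-2704, Mul(3, I, Pow(2, Rational(1, 2)))) ≈ Add(-2704.0, Mul(4.2426, I))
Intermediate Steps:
Function('Z')(h) = h (Function('Z')(h) = Add(0, h) = h)
Function('R')(u) = -1
Function('k')(s, j) = Mul(3, I, Pow(2, Rational(1, 2))) (Function('k')(s, j) = Pow(Add(-1, -17), Rational(1, 2)) = Pow(-18, Rational(1, 2)) = Mul(3, I, Pow(2, Rational(1, 2))))
Add(Function('k')(4, -7), Mul(-1, Function('Y')(52))) = Add(Mul(3, I, Pow(2, Rational(1, 2))), Mul(-1, Pow(52, 2))) = Add(Mul(3, I, Pow(2, Rational(1, 2))), Mul(-1, 2704)) = Add(Mul(3, I, Pow(2, Rational(1, 2))), -2704) = Add(-2704, Mul(3, I, Pow(2, Rational(1, 2))))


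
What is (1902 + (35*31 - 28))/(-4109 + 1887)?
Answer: -269/202 ≈ -1.3317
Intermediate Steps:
(1902 + (35*31 - 28))/(-4109 + 1887) = (1902 + (1085 - 28))/(-2222) = (1902 + 1057)*(-1/2222) = 2959*(-1/2222) = -269/202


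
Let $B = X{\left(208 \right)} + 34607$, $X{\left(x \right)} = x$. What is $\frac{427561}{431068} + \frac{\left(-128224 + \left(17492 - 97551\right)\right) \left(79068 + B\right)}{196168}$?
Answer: $- \frac{365171532646043}{3020062408} \approx -1.2092 \cdot 10^{5}$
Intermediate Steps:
$B = 34815$ ($B = 208 + 34607 = 34815$)
$\frac{427561}{431068} + \frac{\left(-128224 + \left(17492 - 97551\right)\right) \left(79068 + B\right)}{196168} = \frac{427561}{431068} + \frac{\left(-128224 + \left(17492 - 97551\right)\right) \left(79068 + 34815\right)}{196168} = 427561 \cdot \frac{1}{431068} + \left(-128224 + \left(17492 - 97551\right)\right) 113883 \cdot \frac{1}{196168} = \frac{427561}{431068} + \left(-128224 - 80059\right) 113883 \cdot \frac{1}{196168} = \frac{427561}{431068} + \left(-208283\right) 113883 \cdot \frac{1}{196168} = \frac{427561}{431068} - \frac{3388556127}{28024} = - \frac{365171532646043}{3020062408}$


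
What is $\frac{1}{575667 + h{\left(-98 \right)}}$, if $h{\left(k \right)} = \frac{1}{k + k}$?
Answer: $\frac{196}{112830731} \approx 1.7371 \cdot 10^{-6}$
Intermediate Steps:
$h{\left(k \right)} = \frac{1}{2 k}$
$\frac{1}{575667 + h{\left(-98 \right)}} = \frac{1}{575667 + \frac{1}{2 \left(-98\right)}} = \frac{1}{575667 + \frac{1}{2} \left(- \frac{1}{98}\right)} = \frac{1}{575667 - \frac{1}{196}} = \frac{1}{\frac{112830731}{196}} = \frac{196}{112830731}$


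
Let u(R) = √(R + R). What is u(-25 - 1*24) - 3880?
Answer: -3880 + 7*I*√2 ≈ -3880.0 + 9.8995*I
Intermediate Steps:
u(R) = √2*√R (u(R) = √(2*R) = √2*√R)
u(-25 - 1*24) - 3880 = √2*√(-25 - 1*24) - 3880 = √2*√(-25 - 24) - 3880 = √2*√(-49) - 3880 = √2*(7*I) - 3880 = 7*I*√2 - 3880 = -3880 + 7*I*√2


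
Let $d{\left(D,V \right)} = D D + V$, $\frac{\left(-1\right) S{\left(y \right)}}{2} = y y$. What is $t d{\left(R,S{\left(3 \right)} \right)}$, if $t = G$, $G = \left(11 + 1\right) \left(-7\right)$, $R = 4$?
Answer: $168$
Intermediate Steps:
$S{\left(y \right)} = - 2 y^{2}$ ($S{\left(y \right)} = - 2 y y = - 2 y^{2}$)
$G = -84$ ($G = 12 \left(-7\right) = -84$)
$t = -84$
$d{\left(D,V \right)} = V + D^{2}$ ($d{\left(D,V \right)} = D^{2} + V = V + D^{2}$)
$t d{\left(R,S{\left(3 \right)} \right)} = - 84 \left(- 2 \cdot 3^{2} + 4^{2}\right) = - 84 \left(\left(-2\right) 9 + 16\right) = - 84 \left(-18 + 16\right) = \left(-84\right) \left(-2\right) = 168$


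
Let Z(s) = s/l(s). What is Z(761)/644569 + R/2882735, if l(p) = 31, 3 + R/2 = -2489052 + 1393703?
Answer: -43771662722521/57601770102665 ≈ -0.75990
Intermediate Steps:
R = -2190704 (R = -6 + 2*(-2489052 + 1393703) = -6 + 2*(-1095349) = -6 - 2190698 = -2190704)
Z(s) = s/31
Z(761)/644569 + R/2882735 = ((1/31)*761)/644569 - 2190704/2882735 = (761/31)*(1/644569) - 2190704*1/2882735 = 761/19981639 - 2190704/2882735 = -43771662722521/57601770102665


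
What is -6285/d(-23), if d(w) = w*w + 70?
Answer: -6285/599 ≈ -10.492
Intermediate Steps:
d(w) = 70 + w² (d(w) = w² + 70 = 70 + w²)
-6285/d(-23) = -6285/(70 + (-23)²) = -6285/(70 + 529) = -6285/599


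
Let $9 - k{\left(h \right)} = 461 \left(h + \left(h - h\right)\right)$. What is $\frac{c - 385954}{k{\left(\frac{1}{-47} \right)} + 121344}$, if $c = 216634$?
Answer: $- \frac{1989510}{1426013} \approx -1.3952$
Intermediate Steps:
$k{\left(h \right)} = 9 - 461 h$ ($k{\left(h \right)} = 9 - 461 \left(h + \left(h - h\right)\right) = 9 - 461 \left(h + 0\right) = 9 - 461 h$)
$\frac{c - 385954}{k{\left(\frac{1}{-47} \right)} + 121344} = \frac{216634 - 385954}{\left(9 - \frac{461}{-47}\right) + 121344} = - \frac{169320}{\left(9 - - \frac{461}{47}\right) + 121344} = - \frac{169320}{\left(9 + \frac{461}{47}\right) + 121344} = - \frac{169320}{\frac{884}{47} + 121344} = - \frac{169320}{\frac{5704052}{47}} = \left(-169320\right) \frac{47}{5704052} = - \frac{1989510}{1426013}$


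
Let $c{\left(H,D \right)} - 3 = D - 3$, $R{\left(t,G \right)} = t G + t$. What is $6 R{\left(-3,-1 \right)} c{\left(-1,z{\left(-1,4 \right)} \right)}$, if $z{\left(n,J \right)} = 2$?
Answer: $0$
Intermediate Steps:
$R{\left(t,G \right)} = t + G t$ ($R{\left(t,G \right)} = G t + t = t + G t$)
$c{\left(H,D \right)} = D$ ($c{\left(H,D \right)} = 3 + \left(D - 3\right) = 3 + \left(-3 + D\right) = D$)
$6 R{\left(-3,-1 \right)} c{\left(-1,z{\left(-1,4 \right)} \right)} = 6 \left(- 3 \left(1 - 1\right)\right) 2 = 6 \left(\left(-3\right) 0\right) 2 = 6 \cdot 0 \cdot 2 = 0 \cdot 2 = 0$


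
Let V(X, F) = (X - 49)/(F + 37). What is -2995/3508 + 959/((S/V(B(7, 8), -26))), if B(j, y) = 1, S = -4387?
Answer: 16950541/169285556 ≈ 0.10013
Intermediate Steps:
V(X, F) = (-49 + X)/(37 + F)
-2995/3508 + 959/((S/V(B(7, 8), -26))) = -2995/3508 + 959/((-4387*(37 - 26)/(-49 + 1))) = -2995*1/3508 + 959/((-4387/(-48/11))) = -2995/3508 + 959/((-4387/((1/11)*(-48)))) = -2995/3508 + 959/((-4387/(-48/11))) = -2995/3508 + 959/((-4387*(-11/48))) = -2995/3508 + 959/(48257/48) = -2995/3508 + 959*(48/48257) = -2995/3508 + 46032/48257 = 16950541/169285556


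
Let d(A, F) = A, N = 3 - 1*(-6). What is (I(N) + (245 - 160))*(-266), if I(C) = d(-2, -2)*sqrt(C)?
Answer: -21014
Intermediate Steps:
N = 9 (N = 3 + 6 = 9)
I(C) = -2*sqrt(C)
(I(N) + (245 - 160))*(-266) = (-2*sqrt(9) + (245 - 160))*(-266) = (-2*3 + 85)*(-266) = (-6 + 85)*(-266) = 79*(-266) = -21014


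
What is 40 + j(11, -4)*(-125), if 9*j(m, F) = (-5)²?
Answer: -2765/9 ≈ -307.22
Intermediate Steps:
j(m, F) = 25/9 (j(m, F) = (⅑)*(-5)² = (⅑)*25 = 25/9)
40 + j(11, -4)*(-125) = 40 + (25/9)*(-125) = 40 - 3125/9 = -2765/9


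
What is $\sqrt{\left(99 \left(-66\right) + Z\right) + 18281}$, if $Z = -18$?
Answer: $\sqrt{11729} \approx 108.3$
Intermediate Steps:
$\sqrt{\left(99 \left(-66\right) + Z\right) + 18281} = \sqrt{\left(99 \left(-66\right) - 18\right) + 18281} = \sqrt{\left(-6534 - 18\right) + 18281} = \sqrt{-6552 + 18281} = \sqrt{11729}$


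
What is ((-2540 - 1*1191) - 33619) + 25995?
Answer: -11355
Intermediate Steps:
((-2540 - 1*1191) - 33619) + 25995 = ((-2540 - 1191) - 33619) + 25995 = (-3731 - 33619) + 25995 = -37350 + 25995 = -11355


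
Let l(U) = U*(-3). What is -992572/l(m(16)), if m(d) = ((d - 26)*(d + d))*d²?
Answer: -248143/61440 ≈ -4.0388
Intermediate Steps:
m(d) = 2*d³*(-26 + d) (m(d) = ((-26 + d)*(2*d))*d² = (2*d*(-26 + d))*d² = 2*d³*(-26 + d))
l(U) = -3*U
-992572/l(m(16)) = -992572*(-1/(24576*(-26 + 16))) = -992572/((-6*4096*(-10))) = -992572/((-3*(-81920))) = -992572/245760 = -992572*1/245760 = -248143/61440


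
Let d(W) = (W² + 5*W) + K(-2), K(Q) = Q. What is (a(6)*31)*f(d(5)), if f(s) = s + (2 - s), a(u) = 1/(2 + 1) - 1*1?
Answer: -124/3 ≈ -41.333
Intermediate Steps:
d(W) = -2 + W² + 5*W (d(W) = (W² + 5*W) - 2 = -2 + W² + 5*W)
a(u) = -⅔ (a(u) = 1/3 - 1 = ⅓ - 1 = -⅔)
f(s) = 2
(a(6)*31)*f(d(5)) = -⅔*31*2 = -62/3*2 = -124/3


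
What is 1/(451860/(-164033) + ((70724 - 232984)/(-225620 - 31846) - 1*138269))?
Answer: -1242144717/171752746774643 ≈ -7.2322e-6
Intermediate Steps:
1/(451860/(-164033) + ((70724 - 232984)/(-225620 - 31846) - 1*138269)) = 1/(451860*(-1/164033) + (-162260/(-257466) - 138269)) = 1/(-26580/9649 + (-162260*(-1/257466) - 138269)) = 1/(-26580/9649 + (81130/128733 - 138269)) = 1/(-26580/9649 - 17799702047/128733) = 1/(-171752746774643/1242144717) = -1242144717/171752746774643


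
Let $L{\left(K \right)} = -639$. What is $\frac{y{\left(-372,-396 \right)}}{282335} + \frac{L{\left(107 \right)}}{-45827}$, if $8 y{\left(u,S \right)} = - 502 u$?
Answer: $\frac{1250151726}{12938566045} \approx 0.096622$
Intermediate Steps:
$y{\left(u,S \right)} = - \frac{251 u}{4}$ ($y{\left(u,S \right)} = \frac{\left(-502\right) u}{8} = - \frac{251 u}{4}$)
$\frac{y{\left(-372,-396 \right)}}{282335} + \frac{L{\left(107 \right)}}{-45827} = \frac{\left(- \frac{251}{4}\right) \left(-372\right)}{282335} - \frac{639}{-45827} = 23343 \cdot \frac{1}{282335} - - \frac{639}{45827} = \frac{23343}{282335} + \frac{639}{45827} = \frac{1250151726}{12938566045}$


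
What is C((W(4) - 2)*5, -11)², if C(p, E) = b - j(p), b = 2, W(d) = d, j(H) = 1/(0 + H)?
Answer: 361/100 ≈ 3.6100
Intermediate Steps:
j(H) = 1/H
C(p, E) = 2 - 1/p
C((W(4) - 2)*5, -11)² = (2 - 1/((4 - 2)*5))² = (2 - 1/(2*5))² = (2 - 1/10)² = (2 - 1*⅒)² = (2 - ⅒)² = (19/10)² = 361/100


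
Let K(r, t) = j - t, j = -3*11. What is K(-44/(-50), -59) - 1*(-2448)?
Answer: 2474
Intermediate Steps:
j = -33
K(r, t) = -33 - t
K(-44/(-50), -59) - 1*(-2448) = (-33 - 1*(-59)) - 1*(-2448) = (-33 + 59) + 2448 = 26 + 2448 = 2474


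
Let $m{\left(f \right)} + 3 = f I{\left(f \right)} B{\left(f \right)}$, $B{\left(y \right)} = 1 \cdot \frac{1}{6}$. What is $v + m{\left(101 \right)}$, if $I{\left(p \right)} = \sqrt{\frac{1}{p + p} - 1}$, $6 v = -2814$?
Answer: $-472 + \frac{i \sqrt{40602}}{12} \approx -472.0 + 16.792 i$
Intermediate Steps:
$B{\left(y \right)} = \frac{1}{6}$ ($B{\left(y \right)} = 1 \cdot \frac{1}{6} = \frac{1}{6}$)
$v = -469$ ($v = \frac{1}{6} \left(-2814\right) = -469$)
$I{\left(p \right)} = \sqrt{-1 + \frac{1}{2 p}}$ ($I{\left(p \right)} = \sqrt{\frac{1}{2 p} - 1} = \sqrt{-1 + \frac{1}{2 p}}$)
$m{\left(f \right)} = -3 + \frac{f \sqrt{-4 + \frac{2}{f}}}{12}$ ($m{\left(f \right)} = -3 + f \frac{\sqrt{-4 + \frac{2}{f}}}{2} \cdot \frac{1}{6} = -3 + \frac{f \sqrt{-4 + \frac{2}{f}}}{2} \cdot \frac{1}{6} = -3 + \frac{f \sqrt{-4 + \frac{2}{f}}}{12}$)
$v + m{\left(101 \right)} = -469 - \left(3 - \frac{101 \sqrt{-4 + \frac{2}{101}}}{12}\right) = -469 - \left(3 - \frac{101 \sqrt{- \frac{402}{101}}}{12}\right) = -469 - \left(3 - \frac{101 \frac{i \sqrt{40602}}{101}}{12}\right) = -469 - \left(3 - \frac{i \sqrt{40602}}{12}\right) = -472 + \frac{i \sqrt{40602}}{12}$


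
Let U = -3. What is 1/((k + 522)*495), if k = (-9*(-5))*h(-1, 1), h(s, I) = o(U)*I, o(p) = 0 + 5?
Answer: 1/369765 ≈ 2.7044e-6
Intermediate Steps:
o(p) = 5
h(s, I) = 5*I
k = 225 (k = (-9*(-5))*(5*1) = 45*5 = 225)
1/((k + 522)*495) = 1/((225 + 522)*495) = (1/495)/747 = (1/747)*(1/495) = 1/369765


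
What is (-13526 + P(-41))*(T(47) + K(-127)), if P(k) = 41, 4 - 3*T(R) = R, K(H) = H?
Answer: 1905880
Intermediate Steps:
T(R) = 4/3 - R/3
(-13526 + P(-41))*(T(47) + K(-127)) = (-13526 + 41)*((4/3 - ⅓*47) - 127) = -13485*((4/3 - 47/3) - 127) = -13485*(-43/3 - 127) = -13485*(-424/3) = 1905880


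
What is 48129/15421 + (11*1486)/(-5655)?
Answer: 20097829/87205755 ≈ 0.23046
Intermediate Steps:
48129/15421 + (11*1486)/(-5655) = 48129*(1/15421) + 16346*(-1/5655) = 48129/15421 - 16346/5655 = 20097829/87205755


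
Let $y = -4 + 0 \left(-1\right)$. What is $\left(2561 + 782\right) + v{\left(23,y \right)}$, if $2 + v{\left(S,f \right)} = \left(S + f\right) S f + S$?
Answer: $1616$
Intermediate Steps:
$y = -4$ ($y = -4 + 0 = -4$)
$v{\left(S,f \right)} = -2 + S + S f \left(S + f\right)$ ($v{\left(S,f \right)} = -2 + \left(\left(S + f\right) S f + S\right) = -2 + \left(S \left(S + f\right) f + S\right) = -2 + \left(S f \left(S + f\right) + S\right) = -2 + \left(S + S f \left(S + f\right)\right) = -2 + S + S f \left(S + f\right)$)
$\left(2561 + 782\right) + v{\left(23,y \right)} = \left(2561 + 782\right) + \left(-2 + 23 + 23 \left(-4\right)^{2} - 4 \cdot 23^{2}\right) = 3343 + \left(-2 + 23 + 23 \cdot 16 - 2116\right) = 3343 + \left(-2 + 23 + 368 - 2116\right) = 3343 - 1727 = 1616$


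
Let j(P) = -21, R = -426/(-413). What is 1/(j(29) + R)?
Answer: -413/8247 ≈ -0.050079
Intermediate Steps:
R = 426/413 (R = -426*(-1/413) = 426/413 ≈ 1.0315)
1/(j(29) + R) = 1/(-21 + 426/413) = 1/(-8247/413) = -413/8247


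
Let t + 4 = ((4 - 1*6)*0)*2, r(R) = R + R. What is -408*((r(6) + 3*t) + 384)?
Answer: -156672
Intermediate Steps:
r(R) = 2*R
t = -4 (t = -4 + ((4 - 1*6)*0)*2 = -4 + ((4 - 6)*0)*2 = -4 - 2*0*2 = -4 + 0*2 = -4 + 0 = -4)
-408*((r(6) + 3*t) + 384) = -408*((2*6 + 3*(-4)) + 384) = -408*((12 - 12) + 384) = -408*(0 + 384) = -408*384 = -156672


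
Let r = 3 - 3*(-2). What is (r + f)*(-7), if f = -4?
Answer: -35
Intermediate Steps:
r = 9 (r = 3 + 6 = 9)
(r + f)*(-7) = (9 - 4)*(-7) = 5*(-7) = -35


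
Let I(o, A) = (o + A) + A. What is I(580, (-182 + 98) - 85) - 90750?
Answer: -90508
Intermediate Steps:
I(o, A) = o + 2*A (I(o, A) = (A + o) + A = o + 2*A)
I(580, (-182 + 98) - 85) - 90750 = (580 + 2*((-182 + 98) - 85)) - 90750 = (580 + 2*(-84 - 85)) - 90750 = (580 + 2*(-169)) - 90750 = (580 - 338) - 90750 = 242 - 90750 = -90508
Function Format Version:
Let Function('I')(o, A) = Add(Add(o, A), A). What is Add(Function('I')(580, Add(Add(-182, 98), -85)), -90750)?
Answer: -90508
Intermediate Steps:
Function('I')(o, A) = Add(o, Mul(2, A)) (Function('I')(o, A) = Add(Add(A, o), A) = Add(o, Mul(2, A)))
Add(Function('I')(580, Add(Add(-182, 98), -85)), -90750) = Add(Add(580, Mul(2, Add(Add(-182, 98), -85))), -90750) = Add(Add(580, Mul(2, Add(-84, -85))), -90750) = Add(Add(580, Mul(2, -169)), -90750) = Add(Add(580, -338), -90750) = Add(242, -90750) = -90508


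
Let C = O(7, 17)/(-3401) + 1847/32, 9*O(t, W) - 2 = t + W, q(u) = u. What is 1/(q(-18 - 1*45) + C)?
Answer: -979488/5173753 ≈ -0.18932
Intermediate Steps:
O(t, W) = 2/9 + W/9 + t/9 (O(t, W) = 2/9 + (t + W)/9 = 2/9 + (W + t)/9 = 2/9 + (W/9 + t/9) = 2/9 + W/9 + t/9)
C = 56533991/979488 (C = (2/9 + (1/9)*17 + (1/9)*7)/(-3401) + 1847/32 = (2/9 + 17/9 + 7/9)*(-1/3401) + 1847*(1/32) = (26/9)*(-1/3401) + 1847/32 = -26/30609 + 1847/32 = 56533991/979488 ≈ 57.718)
1/(q(-18 - 1*45) + C) = 1/((-18 - 1*45) + 56533991/979488) = 1/((-18 - 45) + 56533991/979488) = 1/(-63 + 56533991/979488) = 1/(-5173753/979488) = -979488/5173753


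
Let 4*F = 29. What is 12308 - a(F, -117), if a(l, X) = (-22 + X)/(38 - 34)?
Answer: 49371/4 ≈ 12343.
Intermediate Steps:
F = 29/4 (F = (¼)*29 = 29/4 ≈ 7.2500)
a(l, X) = -11/2 + X/4 (a(l, X) = (-22 + X)/4 = (-22 + X)*(¼) = -11/2 + X/4)
12308 - a(F, -117) = 12308 - (-11/2 + (¼)*(-117)) = 12308 - (-11/2 - 117/4) = 12308 - 1*(-139/4) = 12308 + 139/4 = 49371/4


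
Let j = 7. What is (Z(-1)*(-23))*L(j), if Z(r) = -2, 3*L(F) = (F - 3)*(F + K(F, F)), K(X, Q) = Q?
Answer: 2576/3 ≈ 858.67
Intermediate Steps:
L(F) = 2*F*(-3 + F)/3 (L(F) = ((F - 3)*(F + F))/3 = ((-3 + F)*(2*F))/3 = (2*F*(-3 + F))/3 = 2*F*(-3 + F)/3)
(Z(-1)*(-23))*L(j) = (-2*(-23))*((⅔)*7*(-3 + 7)) = 46*((⅔)*7*4) = 46*(56/3) = 2576/3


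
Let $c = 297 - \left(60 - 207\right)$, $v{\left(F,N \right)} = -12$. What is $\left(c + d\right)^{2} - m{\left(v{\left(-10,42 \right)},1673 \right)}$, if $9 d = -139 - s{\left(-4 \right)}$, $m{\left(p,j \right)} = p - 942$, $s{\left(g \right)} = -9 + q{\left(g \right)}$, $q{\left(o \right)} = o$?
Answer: $185854$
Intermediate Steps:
$s{\left(g \right)} = -9 + g$
$m{\left(p,j \right)} = -942 + p$
$d = -14$ ($d = \frac{-139 - \left(-9 - 4\right)}{9} = \frac{-139 - -13}{9} = \frac{-139 + 13}{9} = \frac{1}{9} \left(-126\right) = -14$)
$c = 444$ ($c = 297 - -147 = 297 + 147 = 444$)
$\left(c + d\right)^{2} - m{\left(v{\left(-10,42 \right)},1673 \right)} = \left(444 - 14\right)^{2} - \left(-942 - 12\right) = 430^{2} - -954 = 184900 + 954 = 185854$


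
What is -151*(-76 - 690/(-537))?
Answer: 2019474/179 ≈ 11282.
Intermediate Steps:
-151*(-76 - 690/(-537)) = -151*(-76 - 690*(-1/537)) = -151*(-76 + 230/179) = -151*(-13374/179) = 2019474/179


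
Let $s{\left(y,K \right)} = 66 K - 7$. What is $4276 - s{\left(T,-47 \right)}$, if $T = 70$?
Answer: $7385$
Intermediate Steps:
$s{\left(y,K \right)} = -7 + 66 K$
$4276 - s{\left(T,-47 \right)} = 4276 - \left(-7 + 66 \left(-47\right)\right) = 4276 - \left(-7 - 3102\right) = 4276 - -3109 = 4276 + 3109 = 7385$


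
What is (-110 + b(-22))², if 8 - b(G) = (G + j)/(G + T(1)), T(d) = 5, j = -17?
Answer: 3143529/289 ≈ 10877.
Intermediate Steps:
b(G) = 8 - (-17 + G)/(5 + G) (b(G) = 8 - (G - 17)/(G + 5) = 8 - (-17 + G)/(5 + G))
(-110 + b(-22))² = (-110 + (57 + 7*(-22))/(5 - 22))² = (-110 + (57 - 154)/(-17))² = (-110 - 1/17*(-97))² = (-110 + 97/17)² = (-1773/17)² = 3143529/289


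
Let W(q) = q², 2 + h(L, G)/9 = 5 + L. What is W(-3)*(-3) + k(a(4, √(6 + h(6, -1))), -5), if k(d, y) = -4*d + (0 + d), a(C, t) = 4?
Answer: -39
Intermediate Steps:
h(L, G) = 27 + 9*L (h(L, G) = -18 + 9*(5 + L) = -18 + (45 + 9*L) = 27 + 9*L)
k(d, y) = -3*d (k(d, y) = -4*d + d = -3*d)
W(-3)*(-3) + k(a(4, √(6 + h(6, -1))), -5) = (-3)²*(-3) - 3*4 = 9*(-3) - 12 = -27 - 12 = -39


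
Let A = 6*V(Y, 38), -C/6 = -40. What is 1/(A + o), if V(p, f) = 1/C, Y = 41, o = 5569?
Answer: 40/222761 ≈ 0.00017956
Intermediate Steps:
C = 240 (C = -6*(-40) = 240)
V(p, f) = 1/240
A = 1/40 (A = 6*(1/240) = 1/40 ≈ 0.025000)
1/(A + o) = 1/(1/40 + 5569) = 1/(222761/40) = 40/222761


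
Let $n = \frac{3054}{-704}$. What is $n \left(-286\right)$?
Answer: $\frac{19851}{16} \approx 1240.7$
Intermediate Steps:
$n = - \frac{1527}{352}$ ($n = 3054 \left(- \frac{1}{704}\right) = - \frac{1527}{352} \approx -4.3381$)
$n \left(-286\right) = \left(- \frac{1527}{352}\right) \left(-286\right) = \frac{19851}{16}$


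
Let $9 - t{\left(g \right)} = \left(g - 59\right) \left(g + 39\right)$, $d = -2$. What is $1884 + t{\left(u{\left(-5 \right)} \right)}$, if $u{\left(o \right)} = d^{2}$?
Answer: $4258$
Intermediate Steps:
$u{\left(o \right)} = 4$ ($u{\left(o \right)} = \left(-2\right)^{2} = 4$)
$t{\left(g \right)} = 9 - \left(-59 + g\right) \left(39 + g\right)$ ($t{\left(g \right)} = 9 - \left(g - 59\right) \left(g + 39\right) = 9 - \left(-59 + g\right) \left(39 + g\right)$)
$1884 + t{\left(u{\left(-5 \right)} \right)} = 1884 + \left(2310 - 4^{2} + 20 \cdot 4\right) = 1884 + \left(2310 - 16 + 80\right) = 1884 + 2374 = 4258$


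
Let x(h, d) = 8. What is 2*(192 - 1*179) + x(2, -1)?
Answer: 34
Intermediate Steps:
2*(192 - 1*179) + x(2, -1) = 2*(192 - 1*179) + 8 = 2*(192 - 179) + 8 = 2*13 + 8 = 26 + 8 = 34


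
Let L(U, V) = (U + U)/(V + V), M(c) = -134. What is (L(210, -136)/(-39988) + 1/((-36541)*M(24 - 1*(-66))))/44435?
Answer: 258425527/295814195920356880 ≈ 8.7361e-10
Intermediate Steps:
L(U, V) = U/V (L(U, V) = (2*U)/((2*V)) = (2*U)*(1/(2*V)) = U/V)
(L(210, -136)/(-39988) + 1/((-36541)*M(24 - 1*(-66))))/44435 = ((210/(-136))/(-39988) + 1/(-36541*(-134)))/44435 = ((210*(-1/136))*(-1/39988) - 1/36541*(-1/134))*(1/44435) = (-105/68*(-1/39988) + 1/4896494)*(1/44435) = (105/2719184 + 1/4896494)*(1/44435) = (258425527/6657234070448)*(1/44435) = 258425527/295814195920356880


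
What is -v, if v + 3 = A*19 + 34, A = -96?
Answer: 1793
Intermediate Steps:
v = -1793 (v = -3 + (-96*19 + 34) = -3 + (-1824 + 34) = -3 - 1790 = -1793)
-v = -1*(-1793) = 1793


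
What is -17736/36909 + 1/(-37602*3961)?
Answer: -32612677421/67867686858 ≈ -0.48053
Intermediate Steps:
-17736/36909 + 1/(-37602*3961) = -17736*1/36909 - 1/37602*1/3961 = -5912/12303 - 1/148941522 = -32612677421/67867686858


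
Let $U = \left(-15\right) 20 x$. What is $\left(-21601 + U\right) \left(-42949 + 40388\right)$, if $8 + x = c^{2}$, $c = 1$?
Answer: $49942061$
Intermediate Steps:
$x = -7$ ($x = -8 + 1^{2} = -8 + 1 = -7$)
$U = 2100$ ($U = \left(-15\right) 20 \left(-7\right) = \left(-300\right) \left(-7\right) = 2100$)
$\left(-21601 + U\right) \left(-42949 + 40388\right) = \left(-21601 + 2100\right) \left(-42949 + 40388\right) = \left(-19501\right) \left(-2561\right) = 49942061$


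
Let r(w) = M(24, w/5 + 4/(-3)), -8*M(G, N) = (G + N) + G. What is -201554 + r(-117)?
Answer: -24186829/120 ≈ -2.0156e+5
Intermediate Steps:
M(G, N) = -G/4 - N/8 (M(G, N) = -((G + N) + G)/8 = -(N + 2*G)/8 = -G/4 - N/8)
r(w) = -35/6 - w/40 (r(w) = -¼*24 - (w/5 + 4/(-3))/8 = -6 - (w*(⅕) + 4*(-⅓))/8 = -6 - (w/5 - 4/3)/8 = -6 - (-4/3 + w/5)/8 = -6 + (⅙ - w/40) = -35/6 - w/40)
-201554 + r(-117) = -201554 + (-35/6 - 1/40*(-117)) = -201554 + (-35/6 + 117/40) = -201554 - 349/120 = -24186829/120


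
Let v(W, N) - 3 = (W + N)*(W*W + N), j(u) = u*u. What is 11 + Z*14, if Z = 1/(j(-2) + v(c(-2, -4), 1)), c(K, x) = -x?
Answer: 513/46 ≈ 11.152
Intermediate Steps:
j(u) = u²
v(W, N) = 3 + (N + W)*(N + W²) (v(W, N) = 3 + (W + N)*(W*W + N) = 3 + (N + W)*(W² + N) = 3 + (N + W)*(N + W²))
Z = 1/92 (Z = 1/((-2)² + (3 + 1² + (-1*(-4))³ + 1*(-1*(-4)) + 1*(-1*(-4))²)) = 1/(4 + (3 + 1 + 4³ + 1*4 + 1*4²)) = 1/(4 + (3 + 1 + 64 + 4 + 1*16)) = 1/(4 + (3 + 1 + 64 + 4 + 16)) = 1/(4 + 88) = 1/92 ≈ 0.010870)
11 + Z*14 = 11 + (1/92)*14 = 11 + 7/46 = 513/46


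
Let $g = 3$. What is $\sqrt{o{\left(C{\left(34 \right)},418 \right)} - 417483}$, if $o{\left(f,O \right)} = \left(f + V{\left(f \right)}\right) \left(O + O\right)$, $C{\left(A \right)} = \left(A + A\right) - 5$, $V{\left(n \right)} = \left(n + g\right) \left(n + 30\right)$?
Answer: $33 \sqrt{4377} \approx 2183.2$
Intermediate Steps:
$V{\left(n \right)} = \left(3 + n\right) \left(30 + n\right)$ ($V{\left(n \right)} = \left(n + 3\right) \left(n + 30\right) = \left(3 + n\right) \left(30 + n\right)$)
$C{\left(A \right)} = -5 + 2 A$ ($C{\left(A \right)} = 2 A - 5 = -5 + 2 A$)
$o{\left(f,O \right)} = 2 O \left(90 + f^{2} + 34 f\right)$ ($o{\left(f,O \right)} = \left(f + \left(90 + f^{2} + 33 f\right)\right) \left(O + O\right) = \left(90 + f^{2} + 34 f\right) 2 O = 2 O \left(90 + f^{2} + 34 f\right)$)
$\sqrt{o{\left(C{\left(34 \right)},418 \right)} - 417483} = \sqrt{2 \cdot 418 \left(90 + \left(-5 + 2 \cdot 34\right)^{2} + 34 \left(-5 + 2 \cdot 34\right)\right) - 417483} = \sqrt{2 \cdot 418 \left(90 + \left(-5 + 68\right)^{2} + 34 \left(-5 + 68\right)\right) - 417483} = \sqrt{2 \cdot 418 \left(90 + 63^{2} + 34 \cdot 63\right) - 417483} = \sqrt{2 \cdot 418 \left(90 + 3969 + 2142\right) - 417483} = \sqrt{2 \cdot 418 \cdot 6201 - 417483} = \sqrt{5184036 - 417483} = \sqrt{4766553} = 33 \sqrt{4377}$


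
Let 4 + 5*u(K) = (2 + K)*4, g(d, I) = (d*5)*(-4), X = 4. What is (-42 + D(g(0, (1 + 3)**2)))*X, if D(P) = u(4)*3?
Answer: -120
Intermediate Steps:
g(d, I) = -20*d (g(d, I) = (5*d)*(-4) = -20*d)
u(K) = 4/5 + 4*K/5 (u(K) = -4/5 + ((2 + K)*4)/5 = -4/5 + (8 + 4*K)/5 = -4/5 + (8/5 + 4*K/5) = 4/5 + 4*K/5)
D(P) = 12 (D(P) = (4/5 + (4/5)*4)*3 = (4/5 + 16/5)*3 = 4*3 = 12)
(-42 + D(g(0, (1 + 3)**2)))*X = (-42 + 12)*4 = -30*4 = -120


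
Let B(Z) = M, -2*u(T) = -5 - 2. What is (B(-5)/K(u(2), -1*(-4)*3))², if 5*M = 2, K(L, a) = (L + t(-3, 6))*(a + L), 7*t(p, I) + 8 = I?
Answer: 3136/48650625 ≈ 6.4460e-5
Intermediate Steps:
t(p, I) = -8/7 + I/7
u(T) = 7/2 (u(T) = -(-5 - 2)/2 = -½*(-7) = 7/2)
K(L, a) = (-2/7 + L)*(L + a) (K(L, a) = (L + (-8/7 + (⅐)*6))*(a + L) = (L + (-8/7 + 6/7))*(L + a) = (L - 2/7)*(L + a) = (-2/7 + L)*(L + a))
M = ⅖ (M = (⅕)*2 = ⅖ ≈ 0.40000)
B(Z) = ⅖
(B(-5)/K(u(2), -1*(-4)*3))² = (2/(5*((7/2)² - 2/7*7/2 - 2*(-1*(-4))*3/7 + 7*(-1*(-4)*3)/2)))² = (2/(5*(49/4 - 1 - 8*3/7 + 7*(4*3)/2)))² = (2/(5*(49/4 - 1 - 2/7*12 + (7/2)*12)))² = (2/(5*(49/4 - 1 - 24/7 + 42)))² = (2/(5*(1395/28)))² = ((⅖)*(28/1395))² = (56/6975)² = 3136/48650625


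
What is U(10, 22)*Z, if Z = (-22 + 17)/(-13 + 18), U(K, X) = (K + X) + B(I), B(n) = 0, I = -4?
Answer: -32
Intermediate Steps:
U(K, X) = K + X (U(K, X) = (K + X) + 0 = K + X)
Z = -1 (Z = -5/5 = -5*1/5 = -1)
U(10, 22)*Z = (10 + 22)*(-1) = 32*(-1) = -32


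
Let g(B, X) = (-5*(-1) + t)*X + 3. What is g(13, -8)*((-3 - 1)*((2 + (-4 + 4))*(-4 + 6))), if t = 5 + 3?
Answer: 1616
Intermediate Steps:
t = 8
g(B, X) = 3 + 13*X (g(B, X) = (-5*(-1) + 8)*X + 3 = (5 + 8)*X + 3 = 13*X + 3 = 3 + 13*X)
g(13, -8)*((-3 - 1)*((2 + (-4 + 4))*(-4 + 6))) = (3 + 13*(-8))*((-3 - 1)*((2 + (-4 + 4))*(-4 + 6))) = (3 - 104)*(-4*(2 + 0)*2) = -(-404)*2*2 = -(-404)*4 = -101*(-16) = 1616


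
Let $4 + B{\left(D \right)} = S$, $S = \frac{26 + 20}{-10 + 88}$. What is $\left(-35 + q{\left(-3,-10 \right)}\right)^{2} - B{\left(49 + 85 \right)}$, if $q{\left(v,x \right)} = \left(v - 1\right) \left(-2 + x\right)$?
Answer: $\frac{6724}{39} \approx 172.41$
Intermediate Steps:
$q{\left(v,x \right)} = \left(-1 + v\right) \left(-2 + x\right)$
$S = \frac{23}{39}$ ($S = \frac{46}{78} = 46 \cdot \frac{1}{78} = \frac{23}{39} \approx 0.58974$)
$B{\left(D \right)} = - \frac{133}{39}$ ($B{\left(D \right)} = -4 + \frac{23}{39} = - \frac{133}{39}$)
$\left(-35 + q{\left(-3,-10 \right)}\right)^{2} - B{\left(49 + 85 \right)} = \left(-35 - -48\right)^{2} - - \frac{133}{39} = \left(-35 + \left(2 + 10 + 6 + 30\right)\right)^{2} + \frac{133}{39} = \left(-35 + 48\right)^{2} + \frac{133}{39} = 13^{2} + \frac{133}{39} = 169 + \frac{133}{39} = \frac{6724}{39}$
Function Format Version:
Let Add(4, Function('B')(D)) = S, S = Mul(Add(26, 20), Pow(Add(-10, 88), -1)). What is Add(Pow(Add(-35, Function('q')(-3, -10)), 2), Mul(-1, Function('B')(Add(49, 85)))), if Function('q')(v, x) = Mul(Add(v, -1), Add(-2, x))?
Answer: Rational(6724, 39) ≈ 172.41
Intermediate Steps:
Function('q')(v, x) = Mul(Add(-1, v), Add(-2, x))
S = Rational(23, 39) (S = Mul(46, Pow(78, -1)) = Mul(46, Rational(1, 78)) = Rational(23, 39) ≈ 0.58974)
Function('B')(D) = Rational(-133, 39) (Function('B')(D) = Add(-4, Rational(23, 39)) = Rational(-133, 39))
Add(Pow(Add(-35, Function('q')(-3, -10)), 2), Mul(-1, Function('B')(Add(49, 85)))) = Add(Pow(Add(-35, Add(2, Mul(-1, -10), Mul(-2, -3), Mul(-3, -10))), 2), Mul(-1, Rational(-133, 39))) = Add(Pow(Add(-35, Add(2, 10, 6, 30)), 2), Rational(133, 39)) = Add(Pow(Add(-35, 48), 2), Rational(133, 39)) = Add(Pow(13, 2), Rational(133, 39)) = Add(169, Rational(133, 39)) = Rational(6724, 39)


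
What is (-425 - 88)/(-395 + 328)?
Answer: 513/67 ≈ 7.6567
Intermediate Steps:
(-425 - 88)/(-395 + 328) = -513/(-67) = -1/67*(-513) = 513/67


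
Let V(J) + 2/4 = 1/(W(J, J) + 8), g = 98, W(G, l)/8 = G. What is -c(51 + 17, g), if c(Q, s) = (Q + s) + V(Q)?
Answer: -91357/552 ≈ -165.50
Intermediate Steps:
W(G, l) = 8*G
V(J) = -½ + 1/(8 + 8*J) (V(J) = -½ + 1/(8*J + 8) = -½ + 1/(8 + 8*J))
c(Q, s) = Q + s + (-3 - 4*Q)/(8*(1 + Q)) (c(Q, s) = (Q + s) + (-3 - 4*Q)/(8*(1 + Q)) = Q + s + (-3 - 4*Q)/(8*(1 + Q)))
-c(51 + 17, g) = -(-3/8 - (51 + 17)/2 + (1 + (51 + 17))*((51 + 17) + 98))/(1 + (51 + 17)) = -(-3/8 - ½*68 + (1 + 68)*(68 + 98))/(1 + 68) = -(-3/8 - 34 + 69*166)/69 = -(-3/8 - 34 + 11454)/69 = -91357/(69*8) = -1*91357/552 = -91357/552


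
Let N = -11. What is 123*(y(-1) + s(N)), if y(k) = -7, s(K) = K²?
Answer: 14022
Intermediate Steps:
123*(y(-1) + s(N)) = 123*(-7 + (-11)²) = 123*(-7 + 121) = 123*114 = 14022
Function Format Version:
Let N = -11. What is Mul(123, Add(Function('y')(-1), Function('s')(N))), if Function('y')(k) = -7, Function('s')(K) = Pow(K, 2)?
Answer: 14022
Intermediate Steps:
Mul(123, Add(Function('y')(-1), Function('s')(N))) = Mul(123, Add(-7, Pow(-11, 2))) = Mul(123, Add(-7, 121)) = Mul(123, 114) = 14022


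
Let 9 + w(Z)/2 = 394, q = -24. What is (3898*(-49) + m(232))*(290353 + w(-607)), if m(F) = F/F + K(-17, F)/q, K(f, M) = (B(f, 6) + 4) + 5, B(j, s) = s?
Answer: -444839728599/8 ≈ -5.5605e+10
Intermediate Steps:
w(Z) = 770 (w(Z) = -18 + 2*394 = -18 + 788 = 770)
K(f, M) = 15 (K(f, M) = (6 + 4) + 5 = 10 + 5 = 15)
m(F) = 3/8 (m(F) = F/F + 15/(-24) = 1 + 15*(-1/24) = 1 - 5/8 = 3/8)
(3898*(-49) + m(232))*(290353 + w(-607)) = (3898*(-49) + 3/8)*(290353 + 770) = (-191002 + 3/8)*291123 = -1528013/8*291123 = -444839728599/8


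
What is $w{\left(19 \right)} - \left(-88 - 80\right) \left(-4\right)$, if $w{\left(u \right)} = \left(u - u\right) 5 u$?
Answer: $-672$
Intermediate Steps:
$w{\left(u \right)} = 0$ ($w{\left(u \right)} = 0 \cdot 5 u = 0 u = 0$)
$w{\left(19 \right)} - \left(-88 - 80\right) \left(-4\right) = 0 - \left(-88 - 80\right) \left(-4\right) = 0 - \left(-168\right) \left(-4\right) = 0 - 672 = -672$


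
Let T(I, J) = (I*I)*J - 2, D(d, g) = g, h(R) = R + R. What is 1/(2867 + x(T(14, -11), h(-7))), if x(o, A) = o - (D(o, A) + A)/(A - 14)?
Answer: 1/708 ≈ 0.0014124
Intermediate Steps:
h(R) = 2*R
T(I, J) = -2 + J*I**2 (T(I, J) = I**2*J - 2 = J*I**2 - 2 = -2 + J*I**2)
x(o, A) = o - 2*A/(-14 + A) (x(o, A) = o - (A + A)/(A - 14) = o - 2*A/(-14 + A))
1/(2867 + x(T(14, -11), h(-7))) = 1/(2867 + (-14*(-2 - 11*14**2) - 4*(-7) + (2*(-7))*(-2 - 11*14**2))/(-14 + 2*(-7))) = 1/(2867 + (-14*(-2 - 11*196) - 2*(-14) - 14*(-2 - 11*196))/(-14 - 14)) = 1/(2867 + (-14*(-2 - 2156) + 28 - 14*(-2 - 2156))/(-28)) = 1/(2867 - (-14*(-2158) + 28 - 14*(-2158))/28) = 1/(2867 - (30212 + 28 + 30212)/28) = 1/(2867 - 1/28*60452) = 1/(2867 - 2159) = 1/708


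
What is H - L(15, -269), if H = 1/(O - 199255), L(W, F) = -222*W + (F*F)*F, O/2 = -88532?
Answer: 7326343496040/376319 ≈ 1.9468e+7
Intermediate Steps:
O = -177064 (O = 2*(-88532) = -177064)
L(W, F) = F³ - 222*W (L(W, F) = -222*W + F²*F = -222*W + F³ = F³ - 222*W)
H = -1/376319 (H = 1/(-177064 - 199255) = 1/(-376319) = -1/376319 ≈ -2.6573e-6)
H - L(15, -269) = -1/376319 - ((-269)³ - 222*15) = -1/376319 - (-19465109 - 3330) = -1/376319 - 1*(-19468439) = -1/376319 + 19468439 = 7326343496040/376319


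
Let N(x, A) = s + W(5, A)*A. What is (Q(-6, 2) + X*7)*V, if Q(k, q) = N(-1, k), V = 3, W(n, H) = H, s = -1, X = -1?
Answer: 84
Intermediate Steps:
N(x, A) = -1 + A**2 (N(x, A) = -1 + A*A = -1 + A**2)
Q(k, q) = -1 + k**2
(Q(-6, 2) + X*7)*V = ((-1 + (-6)**2) - 1*7)*3 = ((-1 + 36) - 7)*3 = (35 - 7)*3 = 28*3 = 84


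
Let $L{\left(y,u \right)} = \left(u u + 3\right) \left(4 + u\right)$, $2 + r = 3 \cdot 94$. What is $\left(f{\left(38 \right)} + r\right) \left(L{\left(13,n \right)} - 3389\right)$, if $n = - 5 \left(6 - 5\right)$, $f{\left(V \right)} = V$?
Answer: $-1086606$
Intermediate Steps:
$r = 280$ ($r = -2 + 3 \cdot 94 = -2 + 282 = 280$)
$n = -5$ ($n = \left(-5\right) 1 = -5$)
$L{\left(y,u \right)} = \left(3 + u^{2}\right) \left(4 + u\right)$ ($L{\left(y,u \right)} = \left(u^{2} + 3\right) \left(4 + u\right) = \left(3 + u^{2}\right) \left(4 + u\right)$)
$\left(f{\left(38 \right)} + r\right) \left(L{\left(13,n \right)} - 3389\right) = \left(38 + 280\right) \left(\left(12 + \left(-5\right)^{3} + 3 \left(-5\right) + 4 \left(-5\right)^{2}\right) - 3389\right) = 318 \left(\left(12 - 125 - 15 + 4 \cdot 25\right) - 3389\right) = 318 \left(\left(12 - 125 - 15 + 100\right) - 3389\right) = 318 \left(-28 - 3389\right) = 318 \left(-3417\right) = -1086606$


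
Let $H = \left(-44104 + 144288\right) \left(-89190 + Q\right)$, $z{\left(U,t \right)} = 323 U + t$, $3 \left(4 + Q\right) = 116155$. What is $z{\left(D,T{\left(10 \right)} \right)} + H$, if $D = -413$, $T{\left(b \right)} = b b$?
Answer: $- \frac{15170962465}{3} \approx -5.057 \cdot 10^{9}$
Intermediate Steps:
$T{\left(b \right)} = b^{2}$
$Q = \frac{116143}{3}$ ($Q = -4 + \frac{1}{3} \cdot 116155 = -4 + \frac{116155}{3} = \frac{116143}{3} \approx 38714.0$)
$z{\left(U,t \right)} = t + 323 U$
$H = - \frac{15170562568}{3}$ ($H = \left(-44104 + 144288\right) \left(-89190 + \frac{116143}{3}\right) = 100184 \left(- \frac{151427}{3}\right) = - \frac{15170562568}{3} \approx -5.0569 \cdot 10^{9}$)
$z{\left(D,T{\left(10 \right)} \right)} + H = \left(10^{2} + 323 \left(-413\right)\right) - \frac{15170562568}{3} = \left(100 - 133399\right) - \frac{15170562568}{3} = -133299 - \frac{15170562568}{3} = - \frac{15170962465}{3}$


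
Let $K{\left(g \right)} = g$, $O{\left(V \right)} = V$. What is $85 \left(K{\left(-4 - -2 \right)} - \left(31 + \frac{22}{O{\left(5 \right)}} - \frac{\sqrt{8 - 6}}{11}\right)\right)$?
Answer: $-3179 + \frac{85 \sqrt{2}}{11} \approx -3168.1$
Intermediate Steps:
$85 \left(K{\left(-4 - -2 \right)} - \left(31 + \frac{22}{O{\left(5 \right)}} - \frac{\sqrt{8 - 6}}{11}\right)\right) = 85 \left(\left(-4 - -2\right) + \left(\left(\left(- \frac{22}{5} + \frac{\sqrt{8 - 6}}{11}\right) - 46\right) + 15\right)\right) = 85 \left(\left(-4 + 2\right) + \left(\left(\left(\left(-22\right) \frac{1}{5} + \sqrt{2} \cdot \frac{1}{11}\right) - 46\right) + 15\right)\right) = 85 \left(-2 + \left(\left(\left(- \frac{22}{5} + \frac{\sqrt{2}}{11}\right) - 46\right) + 15\right)\right) = 85 \left(-2 + \left(\left(- \frac{252}{5} + \frac{\sqrt{2}}{11}\right) + 15\right)\right) = 85 \left(-2 - \left(\frac{177}{5} - \frac{\sqrt{2}}{11}\right)\right) = 85 \left(- \frac{187}{5} + \frac{\sqrt{2}}{11}\right) = -3179 + \frac{85 \sqrt{2}}{11}$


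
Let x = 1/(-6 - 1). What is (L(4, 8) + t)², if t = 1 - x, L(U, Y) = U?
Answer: 1296/49 ≈ 26.449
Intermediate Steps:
x = -⅐ (x = 1/(-7) = -⅐ ≈ -0.14286)
t = 8/7 (t = 1 - 1*(-⅐) = 1 + ⅐ = 8/7 ≈ 1.1429)
(L(4, 8) + t)² = (4 + 8/7)² = (36/7)² = 1296/49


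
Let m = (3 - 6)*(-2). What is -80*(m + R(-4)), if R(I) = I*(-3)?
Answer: -1440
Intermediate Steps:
R(I) = -3*I
m = 6 (m = -3*(-2) = 6)
-80*(m + R(-4)) = -80*(6 - 3*(-4)) = -80*(6 + 12) = -80*18 = -1440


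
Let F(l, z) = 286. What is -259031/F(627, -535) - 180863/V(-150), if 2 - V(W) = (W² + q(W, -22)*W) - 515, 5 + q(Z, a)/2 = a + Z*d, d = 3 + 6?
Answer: -10240750705/11312158 ≈ -905.29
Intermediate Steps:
d = 9
q(Z, a) = -10 + 2*a + 18*Z (q(Z, a) = -10 + 2*(a + Z*9) = -10 + 2*(a + 9*Z) = -10 + (2*a + 18*Z) = -10 + 2*a + 18*Z)
V(W) = 517 - W² - W*(-54 + 18*W) (V(W) = 2 - ((W² + (-10 + 2*(-22) + 18*W)*W) - 515) = 2 - ((W² + (-10 - 44 + 18*W)*W) - 515) = 2 - ((W² + (-54 + 18*W)*W) - 515) = 2 - ((W² + W*(-54 + 18*W)) - 515) = 2 - (-515 + W² + W*(-54 + 18*W)) = 2 + (515 - W² - W*(-54 + 18*W)) = 517 - W² - W*(-54 + 18*W))
-259031/F(627, -535) - 180863/V(-150) = -259031/286 - 180863/(517 - 19*(-150)² + 54*(-150)) = -259031*1/286 - 180863/(517 - 19*22500 - 8100) = -259031/286 - 180863/(517 - 427500 - 8100) = -259031/286 - 180863/(-435083) = -259031/286 - 180863*(-1/435083) = -259031/286 + 180863/435083 = -10240750705/11312158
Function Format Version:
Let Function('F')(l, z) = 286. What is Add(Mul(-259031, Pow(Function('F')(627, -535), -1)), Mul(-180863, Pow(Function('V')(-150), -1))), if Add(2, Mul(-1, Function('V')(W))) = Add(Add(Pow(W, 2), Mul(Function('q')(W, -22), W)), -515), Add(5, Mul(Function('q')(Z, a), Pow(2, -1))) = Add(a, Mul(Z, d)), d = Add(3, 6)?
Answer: Rational(-10240750705, 11312158) ≈ -905.29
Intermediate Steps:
d = 9
Function('q')(Z, a) = Add(-10, Mul(2, a), Mul(18, Z)) (Function('q')(Z, a) = Add(-10, Mul(2, Add(a, Mul(Z, 9)))) = Add(-10, Mul(2, Add(a, Mul(9, Z)))) = Add(-10, Add(Mul(2, a), Mul(18, Z))) = Add(-10, Mul(2, a), Mul(18, Z)))
Function('V')(W) = Add(517, Mul(-1, Pow(W, 2)), Mul(-1, W, Add(-54, Mul(18, W)))) (Function('V')(W) = Add(2, Mul(-1, Add(Add(Pow(W, 2), Mul(Add(-10, Mul(2, -22), Mul(18, W)), W)), -515))) = Add(2, Mul(-1, Add(Add(Pow(W, 2), Mul(Add(-10, -44, Mul(18, W)), W)), -515))) = Add(2, Mul(-1, Add(Add(Pow(W, 2), Mul(Add(-54, Mul(18, W)), W)), -515))) = Add(2, Mul(-1, Add(Add(Pow(W, 2), Mul(W, Add(-54, Mul(18, W)))), -515))) = Add(2, Mul(-1, Add(-515, Pow(W, 2), Mul(W, Add(-54, Mul(18, W)))))) = Add(2, Add(515, Mul(-1, Pow(W, 2)), Mul(-1, W, Add(-54, Mul(18, W))))) = Add(517, Mul(-1, Pow(W, 2)), Mul(-1, W, Add(-54, Mul(18, W)))))
Add(Mul(-259031, Pow(Function('F')(627, -535), -1)), Mul(-180863, Pow(Function('V')(-150), -1))) = Add(Mul(-259031, Pow(286, -1)), Mul(-180863, Pow(Add(517, Mul(-19, Pow(-150, 2)), Mul(54, -150)), -1))) = Add(Mul(-259031, Rational(1, 286)), Mul(-180863, Pow(Add(517, Mul(-19, 22500), -8100), -1))) = Add(Rational(-259031, 286), Mul(-180863, Pow(Add(517, -427500, -8100), -1))) = Add(Rational(-259031, 286), Mul(-180863, Pow(-435083, -1))) = Add(Rational(-259031, 286), Mul(-180863, Rational(-1, 435083))) = Add(Rational(-259031, 286), Rational(180863, 435083)) = Rational(-10240750705, 11312158)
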